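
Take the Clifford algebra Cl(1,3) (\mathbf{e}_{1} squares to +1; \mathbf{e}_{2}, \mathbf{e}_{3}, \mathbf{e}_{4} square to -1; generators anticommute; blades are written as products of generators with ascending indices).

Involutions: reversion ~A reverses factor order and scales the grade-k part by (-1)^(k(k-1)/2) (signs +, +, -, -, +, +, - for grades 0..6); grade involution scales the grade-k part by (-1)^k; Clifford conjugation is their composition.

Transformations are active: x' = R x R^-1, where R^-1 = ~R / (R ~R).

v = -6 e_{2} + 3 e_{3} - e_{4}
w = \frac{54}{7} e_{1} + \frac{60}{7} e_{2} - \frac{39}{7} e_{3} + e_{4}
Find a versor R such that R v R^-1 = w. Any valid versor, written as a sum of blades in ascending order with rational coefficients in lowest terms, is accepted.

R = v + w = \frac{54}{7} e_{1} + \frac{18}{7} e_{2} - \frac{18}{7} e_{3} works: the equal norms (-46) guarantee its sandwich swaps v into w.
Answer: \frac{54}{7} e_{1} + \frac{18}{7} e_{2} - \frac{18}{7} e_{3}


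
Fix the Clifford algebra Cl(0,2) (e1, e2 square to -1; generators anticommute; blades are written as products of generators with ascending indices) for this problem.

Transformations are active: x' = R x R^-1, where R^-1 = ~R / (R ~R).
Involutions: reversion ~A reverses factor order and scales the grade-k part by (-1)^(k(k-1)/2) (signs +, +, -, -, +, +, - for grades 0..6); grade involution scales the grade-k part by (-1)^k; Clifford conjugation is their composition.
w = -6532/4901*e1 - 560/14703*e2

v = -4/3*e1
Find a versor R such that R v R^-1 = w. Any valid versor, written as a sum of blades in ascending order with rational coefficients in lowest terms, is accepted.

Sketch: the shared square -16/9 makes R = v + w = -39200/14703*e1 - 560/14703*e2 the natural versor; its sandwich fixes that direction, negates (v - w)/2, and sends v to w.
Answer: -39200/14703*e1 - 560/14703*e2


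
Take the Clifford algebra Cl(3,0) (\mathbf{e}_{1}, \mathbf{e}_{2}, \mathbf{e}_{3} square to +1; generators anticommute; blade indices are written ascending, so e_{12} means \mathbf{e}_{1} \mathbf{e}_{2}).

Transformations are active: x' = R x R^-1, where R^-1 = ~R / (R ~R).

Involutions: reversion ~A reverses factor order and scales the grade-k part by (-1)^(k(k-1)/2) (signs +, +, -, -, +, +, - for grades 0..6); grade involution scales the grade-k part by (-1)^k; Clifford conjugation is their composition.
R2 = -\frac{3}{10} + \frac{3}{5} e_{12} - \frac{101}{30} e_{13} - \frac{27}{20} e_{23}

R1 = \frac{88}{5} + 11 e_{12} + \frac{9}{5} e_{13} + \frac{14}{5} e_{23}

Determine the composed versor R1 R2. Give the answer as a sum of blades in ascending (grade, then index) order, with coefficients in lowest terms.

Distribute over the terms of R1 (each basis-blade product reordered to ascending indices, repeated generators contracted through their squares):
(\frac{88}{5}) R2 = -\frac{132}{25} + \frac{264}{25} e_{12} - \frac{4444}{75} e_{13} - \frac{594}{25} e_{23}
(11 e_{12}) R2 = -\frac{33}{5} - \frac{33}{10} e_{12} - \frac{297}{20} e_{13} + \frac{1111}{30} e_{23}
(\frac{9}{5} e_{13}) R2 = \frac{303}{50} + \frac{243}{100} e_{12} - \frac{27}{50} e_{13} + \frac{27}{25} e_{23}
(\frac{14}{5} e_{23}) R2 = \frac{189}{50} - \frac{707}{75} e_{12} - \frac{42}{25} e_{13} - \frac{21}{25} e_{23}
Summing the partial products and collecting blades:
Answer: -\frac{51}{25} + \frac{79}{300} e_{12} - \frac{22897}{300} e_{13} + \frac{2027}{150} e_{23}


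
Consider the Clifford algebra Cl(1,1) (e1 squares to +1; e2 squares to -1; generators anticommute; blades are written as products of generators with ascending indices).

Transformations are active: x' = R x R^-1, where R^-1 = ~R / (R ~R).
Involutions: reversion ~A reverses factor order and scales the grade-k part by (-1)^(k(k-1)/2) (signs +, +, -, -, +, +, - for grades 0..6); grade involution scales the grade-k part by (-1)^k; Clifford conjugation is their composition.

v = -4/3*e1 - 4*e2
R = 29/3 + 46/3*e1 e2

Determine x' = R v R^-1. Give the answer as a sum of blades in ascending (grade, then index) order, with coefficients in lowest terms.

~R = 29/3 - 46/3*e1 e2, and R ~R = -425/3, so R^-1 = ~R / (-425/3).
R v = 436/9*e1 - 164/9*e2
Answer: -20188/3825*e1 + 24812/3825*e2


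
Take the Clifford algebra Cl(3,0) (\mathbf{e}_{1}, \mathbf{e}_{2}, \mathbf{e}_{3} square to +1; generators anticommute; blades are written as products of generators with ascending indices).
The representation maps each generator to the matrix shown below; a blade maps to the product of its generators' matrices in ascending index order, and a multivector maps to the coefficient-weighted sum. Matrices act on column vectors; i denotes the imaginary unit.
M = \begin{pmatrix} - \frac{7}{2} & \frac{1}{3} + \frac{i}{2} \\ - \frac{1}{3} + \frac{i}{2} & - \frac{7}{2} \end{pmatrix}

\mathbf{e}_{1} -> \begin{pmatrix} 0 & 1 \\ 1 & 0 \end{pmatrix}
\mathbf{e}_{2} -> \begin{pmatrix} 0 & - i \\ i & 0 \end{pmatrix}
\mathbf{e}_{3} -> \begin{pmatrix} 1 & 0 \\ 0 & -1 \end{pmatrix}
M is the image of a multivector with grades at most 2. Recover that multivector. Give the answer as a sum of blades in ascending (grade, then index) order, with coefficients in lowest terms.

Method: 1, rho(e_{1}), rho(e_{2}), rho(e_{3}) form a trace-orthogonal basis of the 2x2 complex matrices (tr(X Y) = 2 if X = Y, else 0), so M = m0*1 + m1*rho(e_{1}) + m2*rho(e_{2}) + m3*rho(e_{3}) with m0 = tr(M)/2 = - \frac{7}{2}, m1 = tr(M rho(e_{1}))/2 = \frac{i}{2}, m2 = tr(M rho(e_{2}))/2 = \frac{i}{3}, m3 = tr(M rho(e_{3}))/2 = 0.
Multiplying table entries, the bivector images are rho(e_{1} e_{2}) = i*rho(e_{3}), rho(e_{1} e_{3}) = -i*rho(e_{2}), rho(e_{2} e_{3}) = i*rho(e_{1}); with real blade coefficients the real parts of m0..m3 are the coefficients of 1, e_{1}, e_{2}, e_{3} and the imaginary parts give the bivectors (e_{2} e_{3}: Im m1, e_{1} e_{3}: -Im m2, e_{1} e_{2}: Im m3).
Answer: -\frac{7}{2} - \frac{1}{3} e_{1} e_{3} + \frac{1}{2} e_{2} e_{3}


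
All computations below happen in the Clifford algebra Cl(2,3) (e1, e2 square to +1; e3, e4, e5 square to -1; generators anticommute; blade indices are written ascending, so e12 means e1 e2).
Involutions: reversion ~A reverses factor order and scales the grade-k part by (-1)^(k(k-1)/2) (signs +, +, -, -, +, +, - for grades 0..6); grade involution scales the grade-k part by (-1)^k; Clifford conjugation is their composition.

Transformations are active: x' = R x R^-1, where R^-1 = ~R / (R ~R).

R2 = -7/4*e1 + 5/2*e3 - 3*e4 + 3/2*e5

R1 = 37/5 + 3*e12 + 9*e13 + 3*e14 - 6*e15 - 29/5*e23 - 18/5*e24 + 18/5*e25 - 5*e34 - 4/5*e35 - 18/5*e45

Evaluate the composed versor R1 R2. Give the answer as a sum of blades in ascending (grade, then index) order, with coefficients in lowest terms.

Distribute over the terms of R2 (each basis-blade product reordered to ascending indices, repeated generators contracted through their squares):
R1 (-7/4*e1) = -259/20*e1 + 21/4*e2 + 63/4*e3 + 21/4*e4 - 21/2*e5 + 203/20*e123 + 63/10*e124 - 63/10*e125 + 35/4*e134 + 7/5*e135 + 63/10*e145
R1 (5/2*e3) = -45/2*e1 + 29/2*e2 + 37/2*e3 - 25/2*e4 - 2*e5 + 15/2*e123 - 15/2*e134 + 15*e135 + 9*e234 - 9*e235 - 9*e345
R1 (-3*e4) = 9*e1 - 54/5*e2 - 15*e3 - 111/5*e4 + 54/5*e5 - 9*e124 - 27*e134 - 18*e145 + 87/5*e234 + 54/5*e245 - 12/5*e345
R1 (3/2*e5) = 9*e1 - 27/5*e2 + 6/5*e3 + 27/5*e4 + 111/10*e5 + 9/2*e125 + 27/2*e135 + 9/2*e145 - 87/10*e235 - 27/5*e245 - 15/2*e345
Summing the partial products and collecting blades:
Answer: -349/20*e1 + 71/20*e2 + 409/20*e3 - 481/20*e4 + 47/5*e5 + 353/20*e123 - 27/10*e124 - 9/5*e125 - 103/4*e134 + 299/10*e135 - 36/5*e145 + 132/5*e234 - 177/10*e235 + 27/5*e245 - 189/10*e345


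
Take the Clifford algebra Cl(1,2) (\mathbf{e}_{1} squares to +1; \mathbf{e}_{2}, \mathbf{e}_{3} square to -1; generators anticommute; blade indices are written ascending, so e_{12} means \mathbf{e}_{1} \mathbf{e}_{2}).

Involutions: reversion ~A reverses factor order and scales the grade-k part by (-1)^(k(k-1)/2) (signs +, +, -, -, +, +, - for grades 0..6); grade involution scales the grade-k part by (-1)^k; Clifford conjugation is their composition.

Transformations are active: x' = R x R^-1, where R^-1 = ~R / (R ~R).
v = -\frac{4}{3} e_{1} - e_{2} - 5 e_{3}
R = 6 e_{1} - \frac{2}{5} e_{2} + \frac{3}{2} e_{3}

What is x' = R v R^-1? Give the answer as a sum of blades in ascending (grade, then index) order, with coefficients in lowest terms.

~R = 6 e_{1} - \frac{2}{5} e_{2} + \frac{3}{2} e_{3}, and R ~R = \frac{3359}{100}, so R^-1 = ~R / (\frac{3359}{100}).
R v = -\frac{9}{10} - \frac{98}{15} e_{12} - 28 e_{13} + \frac{7}{2} e_{23}
Answer: \frac{10196}{10077} e_{1} + \frac{3431}{3359} e_{2} + \frac{16525}{3359} e_{3}


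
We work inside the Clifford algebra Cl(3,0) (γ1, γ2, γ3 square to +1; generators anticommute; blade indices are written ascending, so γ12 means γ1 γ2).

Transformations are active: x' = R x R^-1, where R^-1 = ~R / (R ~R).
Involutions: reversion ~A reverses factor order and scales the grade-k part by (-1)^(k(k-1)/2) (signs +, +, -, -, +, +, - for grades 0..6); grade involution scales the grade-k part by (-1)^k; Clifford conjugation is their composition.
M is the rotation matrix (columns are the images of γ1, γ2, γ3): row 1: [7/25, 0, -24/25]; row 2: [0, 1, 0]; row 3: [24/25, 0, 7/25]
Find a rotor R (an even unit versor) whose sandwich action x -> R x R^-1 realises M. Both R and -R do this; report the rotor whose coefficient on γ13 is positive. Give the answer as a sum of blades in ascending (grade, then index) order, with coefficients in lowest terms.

Method: write R = a + b12*γ12 + b13*γ13 + b23*γ23 with a^2 + b12^2 + b13^2 + b23^2 = 1 (so R^-1 = ~R). Expanding the columns R e_j ~R gives tr M = 4a^2 - 1 and, from the antisymmetric part, M21 - M12 = -4a*b12, M13 - M31 = 4a*b13, M32 - M23 = -4a*b23.
Here tr M = 39/25, so a^2 = (1 + tr M)/4 = 16/25 and a = ±4/5. Taking a = 4/5: M21 - M12 = 0, M13 - M31 = -48/25, M32 - M23 = 0, giving b12 = 0, b13 = -3/5, b23 = 0, i.e. R = 4/5 - 3/5*γ13.
Its γ13 coefficient is negative, so report the other preimage -R.
Answer: -4/5 + 3/5*γ13. Recall the cover is two-to-one: with M of trace 39/25, both preimages act alike, and the stated γ13 sign chooses the sheet.


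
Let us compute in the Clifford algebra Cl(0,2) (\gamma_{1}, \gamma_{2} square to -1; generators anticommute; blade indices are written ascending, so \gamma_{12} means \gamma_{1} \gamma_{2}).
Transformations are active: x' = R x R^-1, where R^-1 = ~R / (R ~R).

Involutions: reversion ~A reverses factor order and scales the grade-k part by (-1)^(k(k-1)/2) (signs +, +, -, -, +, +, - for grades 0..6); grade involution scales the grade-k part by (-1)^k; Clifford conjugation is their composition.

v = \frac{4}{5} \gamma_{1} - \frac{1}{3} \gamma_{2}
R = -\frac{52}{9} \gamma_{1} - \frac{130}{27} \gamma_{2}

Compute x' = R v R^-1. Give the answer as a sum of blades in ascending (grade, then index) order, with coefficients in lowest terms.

~R = -\frac{52}{9} \gamma_{1} - \frac{130}{27} \gamma_{2}, and R ~R = -\frac{41236}{729}, so R^-1 = ~R / (-\frac{41236}{729}).
R v = \frac{1222}{405} + \frac{52}{9} \gamma_{12}
Answer: -\frac{56}{305} \gamma_{1} + \frac{155}{183} \gamma_{2}


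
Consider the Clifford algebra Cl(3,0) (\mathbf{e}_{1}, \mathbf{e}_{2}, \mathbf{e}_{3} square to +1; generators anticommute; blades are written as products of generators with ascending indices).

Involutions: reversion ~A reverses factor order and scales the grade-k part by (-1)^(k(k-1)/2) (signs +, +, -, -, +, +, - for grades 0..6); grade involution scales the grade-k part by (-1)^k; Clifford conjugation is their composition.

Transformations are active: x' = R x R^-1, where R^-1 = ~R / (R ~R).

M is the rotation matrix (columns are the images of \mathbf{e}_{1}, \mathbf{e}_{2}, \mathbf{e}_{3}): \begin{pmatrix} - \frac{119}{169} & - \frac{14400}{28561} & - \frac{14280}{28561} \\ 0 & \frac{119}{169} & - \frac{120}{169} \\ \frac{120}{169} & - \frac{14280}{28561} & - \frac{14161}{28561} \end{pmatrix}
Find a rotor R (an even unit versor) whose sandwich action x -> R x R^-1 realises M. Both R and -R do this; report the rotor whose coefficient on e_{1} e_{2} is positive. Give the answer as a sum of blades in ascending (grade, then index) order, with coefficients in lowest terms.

Method: write R = a + b12*e_{1} e_{2} + b13*e_{1} e_{3} + b23*e_{2} e_{3} with a^2 + b12^2 + b13^2 + b23^2 = 1 (so R^-1 = ~R). Expanding the columns R e_j ~R gives tr M = 4a^2 - 1 and, from the antisymmetric part, M21 - M12 = -4a*b12, M13 - M31 = 4a*b13, M32 - M23 = -4a*b23.
Here tr M = -\frac{14161}{28561}, so a^2 = (1 + tr M)/4 = \frac{3600}{28561} and a = ±\frac{60}{169}. Taking a = \frac{60}{169}: M21 - M12 = \frac{14400}{28561}, M13 - M31 = -\frac{34560}{28561}, M32 - M23 = \frac{6000}{28561}, giving b12 = -\frac{60}{169}, b13 = -\frac{144}{169}, b23 = -\frac{25}{169}, i.e. R = \frac{60}{169} - \frac{60}{169} e_{1} e_{2} - \frac{144}{169} e_{1} e_{3} - \frac{25}{169} e_{2} e_{3}.
Its e_{1} e_{2} coefficient is negative, so report the other preimage -R.
Answer: -\frac{60}{169} + \frac{60}{169} e_{1} e_{2} + \frac{144}{169} e_{1} e_{3} + \frac{25}{169} e_{2} e_{3}. Sheet selection: the two-to-one cover makes ±R indistinguishable at the matrix level (trace -\frac{14161}{28561}), so uniqueness comes from the required sign on e_{1} e_{2}.


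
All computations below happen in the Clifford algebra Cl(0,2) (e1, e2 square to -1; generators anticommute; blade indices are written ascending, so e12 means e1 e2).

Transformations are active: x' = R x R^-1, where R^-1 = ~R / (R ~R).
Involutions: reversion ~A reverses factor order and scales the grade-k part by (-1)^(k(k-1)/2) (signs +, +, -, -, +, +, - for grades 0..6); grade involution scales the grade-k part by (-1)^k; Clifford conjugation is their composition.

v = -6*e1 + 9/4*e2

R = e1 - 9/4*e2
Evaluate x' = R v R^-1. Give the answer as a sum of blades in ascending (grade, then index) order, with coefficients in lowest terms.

~R = e1 - 9/4*e2, and R ~R = -97/16, so R^-1 = ~R / (-97/16).
R v = 177/16 - 45/4*e12
Answer: 228/97*e1 + 2313/388*e2


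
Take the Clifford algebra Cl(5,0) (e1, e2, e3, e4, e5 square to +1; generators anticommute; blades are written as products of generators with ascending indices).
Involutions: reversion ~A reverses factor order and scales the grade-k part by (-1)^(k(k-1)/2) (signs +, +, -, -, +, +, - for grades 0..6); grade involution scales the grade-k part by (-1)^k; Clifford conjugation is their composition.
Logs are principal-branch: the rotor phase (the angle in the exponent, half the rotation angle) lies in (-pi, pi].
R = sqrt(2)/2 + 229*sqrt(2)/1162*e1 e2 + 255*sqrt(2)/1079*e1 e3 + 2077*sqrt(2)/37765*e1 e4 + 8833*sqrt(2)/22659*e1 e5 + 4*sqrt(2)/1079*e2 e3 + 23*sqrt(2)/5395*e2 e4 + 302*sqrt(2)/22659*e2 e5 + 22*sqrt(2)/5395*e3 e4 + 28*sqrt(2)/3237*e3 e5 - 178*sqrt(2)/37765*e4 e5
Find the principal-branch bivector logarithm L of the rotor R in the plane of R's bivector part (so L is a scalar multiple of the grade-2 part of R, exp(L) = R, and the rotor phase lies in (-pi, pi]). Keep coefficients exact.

The scalar part of R is sqrt(2)/2, which pins the rotor phase on the principal branch; dividing the bivector part by the sine of that phase recovers the unit plane, and L is the phase times that plane.
Concretely: cos(phase) = sqrt(2)/2 gives phase = ±pi/4, and since phase/sin(phase) is even the sign is immaterial: L = (phase/sin(phase)) * <R>_2 = (sqrt(2)*pi/4) * <R>_2.
Answer: 229*pi/2324*e1 e2 + 255*pi/2158*e1 e3 + 2077*pi/75530*e1 e4 + 8833*pi/45318*e1 e5 + 2*pi/1079*e2 e3 + 23*pi/10790*e2 e4 + 151*pi/22659*e2 e5 + 11*pi/5395*e3 e4 + 14*pi/3237*e3 e5 - 89*pi/37765*e4 e5


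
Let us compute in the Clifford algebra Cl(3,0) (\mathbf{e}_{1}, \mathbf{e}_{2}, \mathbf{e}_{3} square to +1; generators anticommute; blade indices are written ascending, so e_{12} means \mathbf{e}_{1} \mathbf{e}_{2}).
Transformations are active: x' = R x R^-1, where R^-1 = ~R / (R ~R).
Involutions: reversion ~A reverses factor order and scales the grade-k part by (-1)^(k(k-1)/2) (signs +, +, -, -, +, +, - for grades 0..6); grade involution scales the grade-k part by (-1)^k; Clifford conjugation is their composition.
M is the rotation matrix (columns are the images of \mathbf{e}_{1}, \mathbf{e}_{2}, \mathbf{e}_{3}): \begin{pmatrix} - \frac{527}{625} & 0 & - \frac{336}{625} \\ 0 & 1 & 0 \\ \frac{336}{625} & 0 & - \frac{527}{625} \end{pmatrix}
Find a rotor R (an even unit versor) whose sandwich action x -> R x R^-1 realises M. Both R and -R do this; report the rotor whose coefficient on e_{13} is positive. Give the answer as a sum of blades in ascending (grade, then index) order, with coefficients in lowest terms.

Method: write R = a + b12*e_{12} + b13*e_{13} + b23*e_{23} with a^2 + b12^2 + b13^2 + b23^2 = 1 (so R^-1 = ~R). Expanding the columns R e_j ~R gives tr M = 4a^2 - 1 and, from the antisymmetric part, M21 - M12 = -4a*b12, M13 - M31 = 4a*b13, M32 - M23 = -4a*b23.
Here tr M = -\frac{429}{625}, so a^2 = (1 + tr M)/4 = \frac{49}{625} and a = ±\frac{7}{25}. Taking a = \frac{7}{25}: M21 - M12 = 0, M13 - M31 = -\frac{672}{625}, M32 - M23 = 0, giving b12 = 0, b13 = -\frac{24}{25}, b23 = 0, i.e. R = \frac{7}{25} - \frac{24}{25} e_{13}.
Its e_{13} coefficient is negative, so report the other preimage -R.
Answer: -\frac{7}{25} + \frac{24}{25} e_{13}. Note: both R and -R realise this M (trace -\frac{429}{625}); the covering map identifies them, and the e_{13}-coefficient sign is the tie-breaker.


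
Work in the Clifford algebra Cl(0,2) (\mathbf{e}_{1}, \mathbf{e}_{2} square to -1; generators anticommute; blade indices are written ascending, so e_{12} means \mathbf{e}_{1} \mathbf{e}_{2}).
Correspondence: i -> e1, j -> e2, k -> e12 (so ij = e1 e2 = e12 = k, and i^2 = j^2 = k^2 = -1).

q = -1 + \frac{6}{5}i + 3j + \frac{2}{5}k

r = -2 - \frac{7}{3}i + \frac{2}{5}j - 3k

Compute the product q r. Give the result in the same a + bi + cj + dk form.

In blades: q = -1 + \frac{6}{5} e_{1} + 3 e_{2} + \frac{2}{5} e_{12}, r = -2 - \frac{7}{3} e_{1} + \frac{2}{5} e_{2} - 3 e_{12}.
Distribute q over r term by term (generator squares from the signature, products reordered to ascending indices): (-1)*r = 2 + \frac{7}{3} e_{1} - \frac{2}{5} e_{2} + 3 e_{12}; (\frac{6}{5} e_{1})*r = \frac{14}{5} - \frac{12}{5} e_{1} + \frac{18}{5} e_{2} + \frac{12}{25} e_{12}; (3 e_{2})*r = -\frac{6}{5} - 9 e_{1} - 6 e_{2} + 7 e_{12}; (\frac{2}{5} e_{12})*r = \frac{6}{5} - \frac{4}{25} e_{1} - \frac{14}{15} e_{2} - \frac{4}{5} e_{12}.
Sum: \frac{24}{5} - \frac{692}{75} e_{1} - \frac{56}{15} e_{2} + \frac{242}{25} e_{12}; translating back through the correspondence:
Answer: \frac{24}{5} - \frac{692}{75}i - \frac{56}{15}j + \frac{242}{25}k


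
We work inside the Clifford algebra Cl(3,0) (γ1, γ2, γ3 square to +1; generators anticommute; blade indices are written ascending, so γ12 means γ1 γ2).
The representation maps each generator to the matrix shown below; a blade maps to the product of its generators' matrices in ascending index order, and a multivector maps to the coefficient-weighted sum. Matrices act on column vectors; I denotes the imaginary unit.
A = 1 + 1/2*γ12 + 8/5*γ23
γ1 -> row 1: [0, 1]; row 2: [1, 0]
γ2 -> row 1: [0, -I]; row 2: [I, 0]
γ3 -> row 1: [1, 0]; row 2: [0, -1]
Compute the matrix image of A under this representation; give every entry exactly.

Bivector images (products of the table entries): rho(γ12) = rho(γ1)rho(γ2) = row 1: [I, 0]; row 2: [0, -I]; rho(γ23) = rho(γ2)rho(γ3) = row 1: [0, I]; row 2: [I, 0].
M = (1)*1 + (1/2)*rho(γ12) + (8/5)*rho(γ23), summed entrywise (1 is the identity matrix):
Answer: row 1: [1 + I/2, 8*I/5]; row 2: [8*I/5, 1 - I/2]


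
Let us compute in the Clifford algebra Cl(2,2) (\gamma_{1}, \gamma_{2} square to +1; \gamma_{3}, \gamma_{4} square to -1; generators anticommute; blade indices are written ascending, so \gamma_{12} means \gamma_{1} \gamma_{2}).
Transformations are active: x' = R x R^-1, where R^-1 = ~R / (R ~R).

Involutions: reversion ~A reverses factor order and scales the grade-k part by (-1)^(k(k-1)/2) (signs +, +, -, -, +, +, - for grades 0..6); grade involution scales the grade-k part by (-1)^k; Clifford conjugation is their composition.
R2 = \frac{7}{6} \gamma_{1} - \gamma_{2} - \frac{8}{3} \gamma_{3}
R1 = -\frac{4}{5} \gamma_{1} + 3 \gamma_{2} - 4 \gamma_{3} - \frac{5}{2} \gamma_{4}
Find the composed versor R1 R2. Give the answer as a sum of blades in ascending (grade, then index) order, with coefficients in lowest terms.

Distribute over the terms of R2 (each basis-blade product reordered to ascending indices, repeated generators contracted through their squares):
R1 (\frac{7}{6} \gamma_{1}) = -\frac{14}{15} - \frac{7}{2} \gamma_{12} + \frac{14}{3} \gamma_{13} + \frac{35}{12} \gamma_{14}
R1 (-\gamma_{2}) = -3 + \frac{4}{5} \gamma_{12} - 4 \gamma_{23} - \frac{5}{2} \gamma_{24}
R1 (-\frac{8}{3} \gamma_{3}) = -\frac{32}{3} + \frac{32}{15} \gamma_{13} - 8 \gamma_{23} - \frac{20}{3} \gamma_{34}
Summing the partial products and collecting blades:
Answer: -\frac{73}{5} - \frac{27}{10} \gamma_{12} + \frac{34}{5} \gamma_{13} + \frac{35}{12} \gamma_{14} - 12 \gamma_{23} - \frac{5}{2} \gamma_{24} - \frac{20}{3} \gamma_{34}


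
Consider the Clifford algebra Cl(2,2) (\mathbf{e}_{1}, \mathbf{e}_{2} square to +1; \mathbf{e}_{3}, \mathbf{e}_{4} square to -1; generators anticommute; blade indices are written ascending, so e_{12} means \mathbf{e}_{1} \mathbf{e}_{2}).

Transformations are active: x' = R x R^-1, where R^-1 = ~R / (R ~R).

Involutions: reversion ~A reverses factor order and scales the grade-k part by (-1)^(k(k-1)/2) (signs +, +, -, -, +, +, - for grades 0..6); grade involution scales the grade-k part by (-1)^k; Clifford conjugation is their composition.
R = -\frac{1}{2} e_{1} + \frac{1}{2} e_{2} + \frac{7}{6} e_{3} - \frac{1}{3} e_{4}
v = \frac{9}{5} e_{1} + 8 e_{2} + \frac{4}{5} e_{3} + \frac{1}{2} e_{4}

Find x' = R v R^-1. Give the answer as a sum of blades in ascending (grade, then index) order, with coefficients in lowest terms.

~R = -\frac{1}{2} e_{1} + \frac{1}{2} e_{2} + \frac{7}{6} e_{3} - \frac{1}{3} e_{4}, and R ~R = -\frac{35}{36}, so R^-1 = ~R / (-\frac{35}{36}).
R v = \frac{7}{3} - \frac{49}{10} e_{12} - \frac{5}{2} e_{13} + \frac{7}{20} e_{14} - \frac{134}{15} e_{23} + \frac{35}{12} e_{24} + \frac{17}{20} e_{34}
Answer: \frac{3}{5} e_{1} - \frac{52}{5} e_{2} - \frac{32}{5} e_{3} + \frac{11}{10} e_{4}


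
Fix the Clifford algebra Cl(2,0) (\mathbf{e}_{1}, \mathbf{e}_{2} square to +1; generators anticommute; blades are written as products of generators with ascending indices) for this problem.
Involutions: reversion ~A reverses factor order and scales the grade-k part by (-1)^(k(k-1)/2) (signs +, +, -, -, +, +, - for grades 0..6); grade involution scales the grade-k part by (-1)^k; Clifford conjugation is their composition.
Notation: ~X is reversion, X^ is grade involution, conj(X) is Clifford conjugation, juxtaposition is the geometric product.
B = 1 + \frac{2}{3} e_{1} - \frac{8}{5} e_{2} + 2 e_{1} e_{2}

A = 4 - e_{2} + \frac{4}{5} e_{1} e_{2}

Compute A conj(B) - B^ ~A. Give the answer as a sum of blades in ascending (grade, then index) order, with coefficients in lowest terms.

first term: 4 - \frac{254}{75} e_{1} + \frac{89}{15} e_{2} - \frac{118}{15} e_{1} e_{2}
second term: 4 - \frac{254}{75} e_{1} + \frac{89}{15} e_{2} + \frac{118}{15} e_{1} e_{2}
Answer: -\frac{236}{15} e_{1} e_{2}


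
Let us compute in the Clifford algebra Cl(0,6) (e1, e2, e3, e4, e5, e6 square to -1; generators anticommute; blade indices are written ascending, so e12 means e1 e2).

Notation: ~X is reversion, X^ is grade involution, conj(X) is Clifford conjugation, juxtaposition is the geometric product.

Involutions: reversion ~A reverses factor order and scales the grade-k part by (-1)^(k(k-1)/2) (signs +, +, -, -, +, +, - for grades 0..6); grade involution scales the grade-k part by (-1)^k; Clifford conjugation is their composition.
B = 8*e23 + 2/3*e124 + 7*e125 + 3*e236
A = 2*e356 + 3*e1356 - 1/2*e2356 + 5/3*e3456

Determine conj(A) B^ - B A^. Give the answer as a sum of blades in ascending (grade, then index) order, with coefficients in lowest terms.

first term: 3/2*e5 + 6*e25 + 4*e56 + 9*e125 + 7/2*e136 + 21*e236 + 5*e245 + 16*e256 - 14*e1236 + 24*e1256 + 40/3*e2456 - 35/3*e12346 + 10/9*e12356 + 1/3*e13456 + 2*e23456 - 4/3*e123456
second term: 3/2*e5 - 6*e25 + 4*e56 - 9*e125 - 7/2*e136 - 21*e236 - 5*e245 + 16*e256 - 14*e1236 - 24*e1256 - 40/3*e2456 - 35/3*e12346 + 10/9*e12356 + 1/3*e13456 + 2*e23456 + 4/3*e123456
Answer: 12*e25 + 18*e125 + 7*e136 + 42*e236 + 10*e245 + 48*e1256 + 80/3*e2456 - 8/3*e123456


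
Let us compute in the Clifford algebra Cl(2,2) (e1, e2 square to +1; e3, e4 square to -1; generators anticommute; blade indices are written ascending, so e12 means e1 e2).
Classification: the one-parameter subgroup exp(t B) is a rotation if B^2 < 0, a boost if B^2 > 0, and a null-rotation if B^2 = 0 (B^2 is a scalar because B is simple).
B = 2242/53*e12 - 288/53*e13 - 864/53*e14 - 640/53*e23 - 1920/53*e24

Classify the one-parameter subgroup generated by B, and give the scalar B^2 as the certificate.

B^2 term by term: the squares give (2242/53)^2*(e12)^2 + (-288/53)^2*(e13)^2 + (-864/53)^2*(e14)^2 + (-640/53)^2*(e23)^2 + (-1920/53)^2*(e24)^2 = 5026564/2809*(-1) + 82944/2809*(+1) + 746496/2809*(+1) + 409600/2809*(+1) + 3686400/2809*(+1) = -36 (each basis 2-blade squares to minus the product of its generators' squares); cross terms between blades sharing an index anticommute and cancel; the commuting (index-disjoint) pairs give grade-4 terms 2*c*c'*(blade product), which cancel blade by blade — e1234: -1105920/2809 + 1105920/2809 = 0 — confirming B is simple. So B^2 = -36.
Answer: rotation, certificate B^2 = -36. Check the certificate: B^2 = -36, and that sign is decisive whatever form B takes.


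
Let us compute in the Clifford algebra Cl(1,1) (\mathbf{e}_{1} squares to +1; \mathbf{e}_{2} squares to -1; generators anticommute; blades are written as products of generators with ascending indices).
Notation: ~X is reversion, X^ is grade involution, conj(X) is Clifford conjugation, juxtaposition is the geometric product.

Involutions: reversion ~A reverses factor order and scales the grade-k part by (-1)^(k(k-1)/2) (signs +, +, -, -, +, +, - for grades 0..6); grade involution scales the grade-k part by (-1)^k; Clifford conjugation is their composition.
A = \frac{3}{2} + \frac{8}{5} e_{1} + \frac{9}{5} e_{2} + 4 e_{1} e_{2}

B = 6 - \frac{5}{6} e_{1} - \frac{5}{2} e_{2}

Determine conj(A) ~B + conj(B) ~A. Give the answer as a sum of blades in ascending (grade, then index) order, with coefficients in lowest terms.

first term: \frac{35}{6} - \frac{417}{20} e_{1} - \frac{1073}{60} e_{2} - \frac{43}{2} e_{1} e_{2}
second term: \frac{35}{6} + \frac{17}{20} e_{1} + \frac{673}{60} e_{2} - \frac{53}{2} e_{1} e_{2}
Answer: \frac{35}{3} - 20 e_{1} - \frac{20}{3} e_{2} - 48 e_{1} e_{2}


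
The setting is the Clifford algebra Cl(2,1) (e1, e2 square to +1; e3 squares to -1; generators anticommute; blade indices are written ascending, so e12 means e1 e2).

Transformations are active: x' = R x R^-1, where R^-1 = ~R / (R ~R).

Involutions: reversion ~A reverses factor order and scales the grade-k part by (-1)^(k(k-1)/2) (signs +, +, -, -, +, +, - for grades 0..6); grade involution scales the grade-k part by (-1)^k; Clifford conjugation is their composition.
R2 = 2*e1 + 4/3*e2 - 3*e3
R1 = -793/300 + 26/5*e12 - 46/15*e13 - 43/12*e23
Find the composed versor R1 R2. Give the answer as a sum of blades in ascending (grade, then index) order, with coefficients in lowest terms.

Distribute over the terms of R2 (each basis-blade product reordered to ascending indices, repeated generators contracted through their squares):
R1 (2*e1) = -793/150*e1 - 52/5*e2 + 92/15*e3 - 43/6*e123
R1 (4/3*e2) = 104/15*e1 - 793/225*e2 + 43/9*e3 + 184/45*e123
R1 (-3*e3) = -46/5*e1 - 43/4*e2 + 793/100*e3 - 78/5*e123
Summing the partial products and collecting blades:
Answer: -1133/150*e1 - 22207/900*e2 + 16957/900*e3 - 1681/90*e123


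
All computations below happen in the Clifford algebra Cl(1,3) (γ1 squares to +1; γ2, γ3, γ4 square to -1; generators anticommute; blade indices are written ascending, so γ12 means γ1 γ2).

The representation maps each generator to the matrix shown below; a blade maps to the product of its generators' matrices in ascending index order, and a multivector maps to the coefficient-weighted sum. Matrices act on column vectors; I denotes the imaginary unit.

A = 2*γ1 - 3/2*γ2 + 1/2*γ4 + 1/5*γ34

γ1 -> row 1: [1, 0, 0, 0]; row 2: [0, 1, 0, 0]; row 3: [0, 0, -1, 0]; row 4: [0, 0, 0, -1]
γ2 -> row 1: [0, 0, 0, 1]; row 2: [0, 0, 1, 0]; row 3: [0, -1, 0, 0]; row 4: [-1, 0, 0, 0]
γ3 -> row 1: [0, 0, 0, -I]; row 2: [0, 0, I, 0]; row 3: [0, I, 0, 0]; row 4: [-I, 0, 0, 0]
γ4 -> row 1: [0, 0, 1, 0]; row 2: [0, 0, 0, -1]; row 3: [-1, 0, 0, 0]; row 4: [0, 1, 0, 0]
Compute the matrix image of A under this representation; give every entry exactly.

Bivector images (products of the table entries): rho(γ34) = rho(γ3)rho(γ4) = row 1: [0, -I, 0, 0]; row 2: [-I, 0, 0, 0]; row 3: [0, 0, 0, -I]; row 4: [0, 0, -I, 0].
M = (2)*rho(γ1) + (-3/2)*rho(γ2) + (1/2)*rho(γ4) + (1/5)*rho(γ34), summed entrywise:
Answer: row 1: [2, -I/5, 1/2, -3/2]; row 2: [-I/5, 2, -3/2, -1/2]; row 3: [-1/2, 3/2, -2, -I/5]; row 4: [3/2, 1/2, -I/5, -2]


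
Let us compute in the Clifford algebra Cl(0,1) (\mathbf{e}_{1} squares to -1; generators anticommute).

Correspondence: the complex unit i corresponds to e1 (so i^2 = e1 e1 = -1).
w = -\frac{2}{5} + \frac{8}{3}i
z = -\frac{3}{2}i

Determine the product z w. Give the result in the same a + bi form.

In blades: z = -\frac{3}{2} e_{1}, w = -\frac{2}{5} + \frac{8}{3} e_{1}.
Distribute z over w term by term (generator squares from the signature, products reordered to ascending indices): (-\frac{3}{2} e_{1})*w = 4 + \frac{3}{5} e_{1}.
Sum: 4 + \frac{3}{5} e_{1}; translating back through the correspondence:
Answer: 4 + \frac{3}{5}i


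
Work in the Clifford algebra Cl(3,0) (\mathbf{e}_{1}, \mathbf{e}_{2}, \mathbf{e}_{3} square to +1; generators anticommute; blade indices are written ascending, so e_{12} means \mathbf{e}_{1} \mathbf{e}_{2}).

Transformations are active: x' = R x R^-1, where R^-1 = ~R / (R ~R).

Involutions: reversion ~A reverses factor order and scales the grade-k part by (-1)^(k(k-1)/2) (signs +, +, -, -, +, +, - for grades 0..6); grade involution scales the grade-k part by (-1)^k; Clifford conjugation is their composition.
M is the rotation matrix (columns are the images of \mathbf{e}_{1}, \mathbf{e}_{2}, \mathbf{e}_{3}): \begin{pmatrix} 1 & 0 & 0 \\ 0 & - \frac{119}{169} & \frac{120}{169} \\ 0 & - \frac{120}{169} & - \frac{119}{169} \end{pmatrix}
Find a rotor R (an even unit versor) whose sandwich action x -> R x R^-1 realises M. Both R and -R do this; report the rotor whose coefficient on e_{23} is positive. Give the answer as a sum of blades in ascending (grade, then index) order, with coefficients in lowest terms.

Method: write R = a + b12*e_{12} + b13*e_{13} + b23*e_{23} with a^2 + b12^2 + b13^2 + b23^2 = 1 (so R^-1 = ~R). Expanding the columns R e_j ~R gives tr M = 4a^2 - 1 and, from the antisymmetric part, M21 - M12 = -4a*b12, M13 - M31 = 4a*b13, M32 - M23 = -4a*b23.
Here tr M = -\frac{69}{169}, so a^2 = (1 + tr M)/4 = \frac{25}{169} and a = ±\frac{5}{13}. Taking a = \frac{5}{13}: M21 - M12 = 0, M13 - M31 = 0, M32 - M23 = -\frac{240}{169}, giving b12 = 0, b13 = 0, b23 = \frac{12}{13}, i.e. R = \frac{5}{13} + \frac{12}{13} e_{23}.
Its e_{23} coefficient is already positive.
Answer: \frac{5}{13} + \frac{12}{13} e_{23}. Why the constraint matters: R and -R act identically through the sandwich — M has trace -\frac{69}{169} either way — so only the sign condition on e_{23} picks one of the two preimages.


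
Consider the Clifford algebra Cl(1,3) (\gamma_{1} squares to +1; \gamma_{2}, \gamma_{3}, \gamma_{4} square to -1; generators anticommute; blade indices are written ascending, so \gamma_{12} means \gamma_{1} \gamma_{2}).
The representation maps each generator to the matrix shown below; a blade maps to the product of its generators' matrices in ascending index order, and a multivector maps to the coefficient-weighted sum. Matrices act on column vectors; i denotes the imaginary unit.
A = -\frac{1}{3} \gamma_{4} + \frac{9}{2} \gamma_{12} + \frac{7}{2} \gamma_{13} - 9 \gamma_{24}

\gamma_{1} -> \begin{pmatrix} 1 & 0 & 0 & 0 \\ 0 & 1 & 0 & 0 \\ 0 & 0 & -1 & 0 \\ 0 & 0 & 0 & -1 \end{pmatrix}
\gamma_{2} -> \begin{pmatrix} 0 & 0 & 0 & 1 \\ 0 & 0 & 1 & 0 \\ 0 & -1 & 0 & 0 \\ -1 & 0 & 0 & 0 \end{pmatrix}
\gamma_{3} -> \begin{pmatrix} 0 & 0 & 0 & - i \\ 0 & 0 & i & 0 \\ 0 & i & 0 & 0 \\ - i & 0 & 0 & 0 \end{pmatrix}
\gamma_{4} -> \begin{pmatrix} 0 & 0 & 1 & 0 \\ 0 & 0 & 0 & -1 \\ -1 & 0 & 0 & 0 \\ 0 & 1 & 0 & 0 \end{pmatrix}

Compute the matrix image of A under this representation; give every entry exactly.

Bivector images (products of the table entries): rho(\gamma_{12}) = rho(\gamma_{1})rho(\gamma_{2}) = \begin{pmatrix} 0 & 0 & 0 & 1 \\ 0 & 0 & 1 & 0 \\ 0 & 1 & 0 & 0 \\ 1 & 0 & 0 & 0 \end{pmatrix}; rho(\gamma_{13}) = rho(\gamma_{1})rho(\gamma_{3}) = \begin{pmatrix} 0 & 0 & 0 & - i \\ 0 & 0 & i & 0 \\ 0 & - i & 0 & 0 \\ i & 0 & 0 & 0 \end{pmatrix}; rho(\gamma_{24}) = rho(\gamma_{2})rho(\gamma_{4}) = \begin{pmatrix} 0 & 1 & 0 & 0 \\ -1 & 0 & 0 & 0 \\ 0 & 0 & 0 & 1 \\ 0 & 0 & -1 & 0 \end{pmatrix}.
M = (-\frac{1}{3})*rho(\gamma_{4}) + (\frac{9}{2})*rho(\gamma_{12}) + (\frac{7}{2})*rho(\gamma_{13}) + (-9)*rho(\gamma_{24}), summed entrywise:
Answer: \begin{pmatrix} 0 & -9 & - \frac{1}{3} & \frac{9}{2} - \frac{7 i}{2} \\ 9 & 0 & \frac{9}{2} + \frac{7 i}{2} & \frac{1}{3} \\ \frac{1}{3} & \frac{9}{2} - \frac{7 i}{2} & 0 & -9 \\ \frac{9}{2} + \frac{7 i}{2} & - \frac{1}{3} & 9 & 0 \end{pmatrix}


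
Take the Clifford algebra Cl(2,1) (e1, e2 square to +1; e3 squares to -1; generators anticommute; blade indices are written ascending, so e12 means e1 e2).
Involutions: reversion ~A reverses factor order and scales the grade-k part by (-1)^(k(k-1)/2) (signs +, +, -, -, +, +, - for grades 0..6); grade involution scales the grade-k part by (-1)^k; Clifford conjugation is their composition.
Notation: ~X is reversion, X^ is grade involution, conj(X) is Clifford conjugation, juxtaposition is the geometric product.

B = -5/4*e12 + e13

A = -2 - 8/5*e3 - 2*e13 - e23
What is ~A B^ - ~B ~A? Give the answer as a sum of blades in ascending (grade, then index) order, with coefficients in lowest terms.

first term: 2 - 8/5*e1 + 3/2*e12 - 3/4*e13 - 5/2*e23 + 2*e123
second term: -2 - 8/5*e1 - 7/2*e12 + 13/4*e13 - 5/2*e23 - 2*e123
Answer: 4 + 5*e12 - 4*e13 + 4*e123


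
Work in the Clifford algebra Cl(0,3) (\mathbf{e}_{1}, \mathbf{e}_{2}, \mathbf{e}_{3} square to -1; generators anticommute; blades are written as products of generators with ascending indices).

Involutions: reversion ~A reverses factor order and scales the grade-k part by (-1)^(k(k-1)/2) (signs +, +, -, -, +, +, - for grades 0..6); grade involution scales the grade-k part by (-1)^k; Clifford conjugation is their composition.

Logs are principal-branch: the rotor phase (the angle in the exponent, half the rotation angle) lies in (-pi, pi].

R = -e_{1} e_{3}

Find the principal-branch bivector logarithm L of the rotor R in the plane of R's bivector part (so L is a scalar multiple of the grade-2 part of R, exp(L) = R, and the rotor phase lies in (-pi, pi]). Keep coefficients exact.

The scalar part of R is 0, which fixes the principal-branch rotor phase; the unit plane is then the bivector part divided by the sine of that phase, and L is that plane scaled by the phase.
Concretely: cos(phase) = 0 gives phase = ±\frac{\pi}{2}, and since phase/sin(phase) is even the sign is immaterial: L = (phase/sin(phase)) * <R>_2 = (\frac{\pi}{2}) * <R>_2.
Answer: - \frac{\pi}{2} e_{1} e_{3}


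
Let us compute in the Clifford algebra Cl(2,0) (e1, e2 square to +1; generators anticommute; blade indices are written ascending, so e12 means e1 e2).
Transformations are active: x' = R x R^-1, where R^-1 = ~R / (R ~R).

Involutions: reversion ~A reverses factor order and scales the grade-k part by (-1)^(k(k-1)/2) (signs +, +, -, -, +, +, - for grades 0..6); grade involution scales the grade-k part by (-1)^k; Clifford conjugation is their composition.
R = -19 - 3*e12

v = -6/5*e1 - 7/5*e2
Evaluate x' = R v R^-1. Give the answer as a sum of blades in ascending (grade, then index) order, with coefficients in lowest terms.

~R = -19 + 3*e12, and R ~R = 370, so R^-1 = ~R / (370).
R v = 27*e1 + 23*e2
Answer: -291/185*e1 - 178/185*e2


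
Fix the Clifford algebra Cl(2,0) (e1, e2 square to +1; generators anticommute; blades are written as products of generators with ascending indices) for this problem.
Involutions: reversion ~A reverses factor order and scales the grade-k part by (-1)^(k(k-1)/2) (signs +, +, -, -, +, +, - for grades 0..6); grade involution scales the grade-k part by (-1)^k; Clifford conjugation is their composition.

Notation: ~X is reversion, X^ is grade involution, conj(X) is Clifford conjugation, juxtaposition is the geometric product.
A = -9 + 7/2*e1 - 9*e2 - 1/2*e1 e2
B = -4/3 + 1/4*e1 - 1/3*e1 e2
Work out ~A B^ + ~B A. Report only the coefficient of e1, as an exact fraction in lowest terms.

first term: 271/24 - 65/12*e1 + 263/24*e2 + 1/12*e1 e2
second term: 313/24 - 119/12*e1 + 257/24*e2 - 55/12*e1 e2
Answer: -46/3


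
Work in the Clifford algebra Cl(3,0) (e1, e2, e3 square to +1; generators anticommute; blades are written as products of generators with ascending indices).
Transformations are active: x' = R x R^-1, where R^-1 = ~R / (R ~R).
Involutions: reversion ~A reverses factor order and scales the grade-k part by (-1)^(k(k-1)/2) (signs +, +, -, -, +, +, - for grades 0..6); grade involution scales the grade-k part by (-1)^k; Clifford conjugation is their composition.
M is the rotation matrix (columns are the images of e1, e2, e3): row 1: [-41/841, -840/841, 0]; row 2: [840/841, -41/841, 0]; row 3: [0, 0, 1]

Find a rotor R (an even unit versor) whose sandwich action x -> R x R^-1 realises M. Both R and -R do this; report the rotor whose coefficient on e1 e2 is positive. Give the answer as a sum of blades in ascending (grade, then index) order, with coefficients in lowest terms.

Method: write R = a + b12*e1 e2 + b13*e1 e3 + b23*e2 e3 with a^2 + b12^2 + b13^2 + b23^2 = 1 (so R^-1 = ~R). Expanding the columns R e_j ~R gives tr M = 4a^2 - 1 and, from the antisymmetric part, M21 - M12 = -4a*b12, M13 - M31 = 4a*b13, M32 - M23 = -4a*b23.
Here tr M = 759/841, so a^2 = (1 + tr M)/4 = 400/841 and a = ±20/29. Taking a = 20/29: M21 - M12 = 1680/841, M13 - M31 = 0, M32 - M23 = 0, giving b12 = -21/29, b13 = 0, b23 = 0, i.e. R = 20/29 - 21/29*e1 e2.
Its e1 e2 coefficient is negative, so report the other preimage -R.
Answer: -20/29 + 21/29*e1 e2. Uniqueness: Spin(3) -> SO(3) maps R and -R to the same rotation of trace 759/841; fixing the sign of the e1 e2 coefficient removes the ambiguity.


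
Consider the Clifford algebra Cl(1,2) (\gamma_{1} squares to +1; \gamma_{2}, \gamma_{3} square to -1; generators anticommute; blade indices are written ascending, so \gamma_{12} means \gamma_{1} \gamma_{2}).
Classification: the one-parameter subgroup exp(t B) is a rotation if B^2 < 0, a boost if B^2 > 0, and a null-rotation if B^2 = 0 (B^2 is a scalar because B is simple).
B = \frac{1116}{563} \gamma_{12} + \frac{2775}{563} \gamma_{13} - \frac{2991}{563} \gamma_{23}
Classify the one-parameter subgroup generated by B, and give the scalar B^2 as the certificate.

B^2 term by term: the squares give (\frac{1116}{563})^2*(\gamma_{12})^2 + (\frac{2775}{563})^2*(\gamma_{13})^2 + (-\frac{2991}{563})^2*(\gamma_{23})^2 = \frac{1245456}{316969}*(+1) + \frac{7700625}{316969}*(+1) + \frac{8946081}{316969}*(-1) = 0 (each basis 2-blade squares to minus the product of its generators' squares); cross terms between blades sharing an index anticommute and cancel. So B^2 = 0.
Answer: null-rotation, certificate B^2 = 0. The invariant at work: B^2 = 0 is unchanged by conjugation, hence its sign classifies the subgroup whatever basis B is written in.


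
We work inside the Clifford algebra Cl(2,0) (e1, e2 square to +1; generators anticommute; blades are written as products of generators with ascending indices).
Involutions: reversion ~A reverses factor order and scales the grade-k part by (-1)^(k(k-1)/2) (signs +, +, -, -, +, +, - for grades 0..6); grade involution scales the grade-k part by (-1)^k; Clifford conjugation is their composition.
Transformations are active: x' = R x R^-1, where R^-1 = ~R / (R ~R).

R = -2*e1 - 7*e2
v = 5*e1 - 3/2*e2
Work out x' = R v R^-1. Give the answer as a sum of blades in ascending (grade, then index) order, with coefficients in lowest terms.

~R = -2*e1 - 7*e2, and R ~R = 53, so R^-1 = ~R / (53).
R v = 1/2 + 38*e1 e2
Answer: -267/53*e1 + 145/106*e2
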